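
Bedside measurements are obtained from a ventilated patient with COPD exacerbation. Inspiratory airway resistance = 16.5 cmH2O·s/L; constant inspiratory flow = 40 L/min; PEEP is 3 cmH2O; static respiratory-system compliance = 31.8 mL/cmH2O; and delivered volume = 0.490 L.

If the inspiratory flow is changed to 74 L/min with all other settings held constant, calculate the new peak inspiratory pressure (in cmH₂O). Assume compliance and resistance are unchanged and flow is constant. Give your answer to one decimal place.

Flow: 40 L/min ÷ 60 = 0.6667 L/s.
New flow: 74 L/min ÷ 60 = 1.2333 L/s.
PIP = Vt/C + R·V̇ + PEEP (constant-flow equation of motion).
Only the resistive term changes: ΔPIP = R × ΔV̇ = 16.5 × (1.2333 − 0.6667) = 16.5 × 0.5666 = 9.349 cmH2O.
Original PIP = 490/31.8 + 16.5×0.6667 + 3 = 29.409 cmH2O; new PIP = 29.409 + (9.349) = 38.758 cmH2O.

38.8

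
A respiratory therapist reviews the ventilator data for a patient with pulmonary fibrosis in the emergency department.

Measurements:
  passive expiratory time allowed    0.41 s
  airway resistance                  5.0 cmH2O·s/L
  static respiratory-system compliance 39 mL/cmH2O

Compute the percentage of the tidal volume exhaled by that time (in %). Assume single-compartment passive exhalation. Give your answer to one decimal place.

τ = R × C = 5.0 × 39 mL/cmH2O = 5.0 × 0.039 L/cmH2O = 0.195 s.
Passive exhalation: V(t)/V₀ = e^(−t/τ) = e^(−0.41/0.195) = 0.1221.
Fraction exhaled = 1 − 0.1221 = 0.8779 → 87.79%.

87.8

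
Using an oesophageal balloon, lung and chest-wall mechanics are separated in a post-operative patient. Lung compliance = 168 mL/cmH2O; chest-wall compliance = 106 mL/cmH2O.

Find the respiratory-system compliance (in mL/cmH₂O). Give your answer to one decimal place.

Lung and chest wall are elastances in series: 1/Crs = 1/CL + 1/Ccw.
1/Crs = 1/168 + 1/106 = 0.01539.
Crs = 64.977 mL/cmH2O.

65.0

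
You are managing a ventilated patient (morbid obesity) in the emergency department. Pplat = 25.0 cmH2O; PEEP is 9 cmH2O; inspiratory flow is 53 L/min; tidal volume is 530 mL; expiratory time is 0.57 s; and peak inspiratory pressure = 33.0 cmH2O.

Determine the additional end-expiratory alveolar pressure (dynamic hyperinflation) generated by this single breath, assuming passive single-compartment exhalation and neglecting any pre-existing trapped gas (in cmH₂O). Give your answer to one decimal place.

Flow: 53 L/min ÷ 60 = 0.8833 L/s.
R = (PIP − Pplat)/V̇ = (33.0 − 25.0) / 0.8833 = 8.0/0.8833 = 9.057 cmH2O·s/L.
C = Vt/(Pplat − PEEP) = 530.0 / (25.0 − 9) = 530.0/16.0 = 33.125 mL/cmH2O.
τ = R × C = 9.057 × 0.03313 L/cmH2O = 0.3001 s.
Fraction remaining = e^(−Te/τ) = e^(−0.57/0.3001) = 0.1497; trapped volume = 530.0 × 0.1497 = 79.341 mL.
Additional alveolar pressure from trapping ≈ V_trapped / C = 79.341 / 33.125 = 2.395 cmH2O.

2.4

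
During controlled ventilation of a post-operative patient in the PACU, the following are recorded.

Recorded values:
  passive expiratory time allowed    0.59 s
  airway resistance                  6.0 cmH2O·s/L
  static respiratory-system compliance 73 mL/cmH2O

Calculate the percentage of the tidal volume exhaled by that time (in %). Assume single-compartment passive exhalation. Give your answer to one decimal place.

τ = R × C = 6.0 × 73 mL/cmH2O = 6.0 × 0.073 L/cmH2O = 0.438 s.
Passive exhalation: V(t)/V₀ = e^(−t/τ) = e^(−0.59/0.438) = 0.26.
Fraction exhaled = 1 − 0.26 = 0.74 → 74.0%.

74.0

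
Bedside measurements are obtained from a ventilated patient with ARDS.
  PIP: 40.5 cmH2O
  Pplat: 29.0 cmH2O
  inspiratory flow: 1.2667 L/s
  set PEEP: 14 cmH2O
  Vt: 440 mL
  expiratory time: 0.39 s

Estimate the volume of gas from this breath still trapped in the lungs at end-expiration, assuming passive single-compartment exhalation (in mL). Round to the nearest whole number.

R = (PIP − Pplat)/V̇ = (40.5 − 29.0) / 1.2667 = 11.5/1.2667 = 9.079 cmH2O·s/L.
C = Vt/(Pplat − PEEP) = 440.0 / (29.0 − 14) = 440.0/15.0 = 29.333 mL/cmH2O.
τ = R × C = 9.079 × 0.02933 L/cmH2O = 0.2663 s.
Fraction remaining = e^(−Te/τ) = e^(−0.39/0.2663) = 0.2312.
Trapped volume = 440.0 × 0.2312 = 101.73 mL.

102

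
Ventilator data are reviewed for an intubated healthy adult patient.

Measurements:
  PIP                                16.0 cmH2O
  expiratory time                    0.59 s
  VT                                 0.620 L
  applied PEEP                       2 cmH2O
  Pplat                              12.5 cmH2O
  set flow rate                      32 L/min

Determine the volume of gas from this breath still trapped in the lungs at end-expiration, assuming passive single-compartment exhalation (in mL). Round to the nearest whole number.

Flow: 32 L/min ÷ 60 = 0.5333 L/s.
R = (PIP − Pplat)/V̇ = (16.0 − 12.5) / 0.5333 = 3.5/0.5333 = 6.563 cmH2O·s/L.
C = Vt/(Pplat − PEEP) = 620.0 / (12.5 − 2) = 620.0/10.5 = 59.048 mL/cmH2O.
τ = R × C = 6.563 × 0.05905 L/cmH2O = 0.3875 s.
Fraction remaining = e^(−Te/τ) = e^(−0.59/0.3875) = 0.2181.
Trapped volume = 620.0 × 0.2181 = 135.22 mL.

135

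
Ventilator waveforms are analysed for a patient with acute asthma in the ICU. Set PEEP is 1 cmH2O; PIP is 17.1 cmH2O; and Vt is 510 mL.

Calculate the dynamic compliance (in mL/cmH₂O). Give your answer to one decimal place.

Dynamic compliance = Vt / (PIP − PEEP) = 510 / (17.1 − 1) = 510 / 16.1 = 31.677 mL/cmH2O.

31.7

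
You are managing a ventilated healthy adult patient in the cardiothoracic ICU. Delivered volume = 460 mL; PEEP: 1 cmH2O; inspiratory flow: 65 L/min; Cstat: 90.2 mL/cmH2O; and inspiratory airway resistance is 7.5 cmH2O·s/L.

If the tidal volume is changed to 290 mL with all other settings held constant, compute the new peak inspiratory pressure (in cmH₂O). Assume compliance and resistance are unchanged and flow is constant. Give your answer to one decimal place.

12.3

Flow: 65 L/min ÷ 60 = 1.0833 L/s.
PIP = Vt/C + R·V̇ + PEEP (constant-flow equation of motion).
Only the elastic term changes: ΔPIP = ΔVt / C = (290 − 460) / 90.2 = -1.885 cmH2O.
Original PIP = 460/90.2 + 7.5×1.0833 + 1 = 14.225 cmH2O; new PIP = 14.225 + (-1.885) = 12.34 cmH2O.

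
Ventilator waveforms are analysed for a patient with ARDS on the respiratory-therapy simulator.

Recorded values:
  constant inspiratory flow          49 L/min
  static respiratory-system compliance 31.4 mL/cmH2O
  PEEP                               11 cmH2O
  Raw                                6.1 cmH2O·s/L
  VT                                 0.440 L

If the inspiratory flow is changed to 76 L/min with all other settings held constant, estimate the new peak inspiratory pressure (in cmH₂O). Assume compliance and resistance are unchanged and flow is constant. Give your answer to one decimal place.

Flow: 49 L/min ÷ 60 = 0.8167 L/s.
New flow: 76 L/min ÷ 60 = 1.2667 L/s.
PIP = Vt/C + R·V̇ + PEEP (constant-flow equation of motion).
Only the resistive term changes: ΔPIP = R × ΔV̇ = 6.1 × (1.2667 − 0.8167) = 6.1 × 0.45 = 2.745 cmH2O.
Original PIP = 440/31.4 + 6.1×0.8167 + 11 = 29.995 cmH2O; new PIP = 29.995 + (2.745) = 32.74 cmH2O.

32.7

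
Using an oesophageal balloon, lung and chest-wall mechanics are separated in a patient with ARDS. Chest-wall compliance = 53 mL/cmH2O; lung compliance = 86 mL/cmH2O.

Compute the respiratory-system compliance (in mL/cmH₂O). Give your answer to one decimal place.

32.8

Lung and chest wall are elastances in series: 1/Crs = 1/CL + 1/Ccw.
1/Crs = 1/86 + 1/53 = 0.0305.
Crs = 32.787 mL/cmH2O.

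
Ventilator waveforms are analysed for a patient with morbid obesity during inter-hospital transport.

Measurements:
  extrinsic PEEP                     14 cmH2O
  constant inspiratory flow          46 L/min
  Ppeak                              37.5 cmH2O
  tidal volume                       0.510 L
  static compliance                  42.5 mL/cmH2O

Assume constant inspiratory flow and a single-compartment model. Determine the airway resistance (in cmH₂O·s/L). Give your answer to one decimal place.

15.0

Flow: 46 L/min ÷ 60 = 0.7667 L/s.
Equation of motion (constant flow): PIP = Vt/C + R·V̇ + PEEP.
R·V̇ = PIP − Vt/C − PEEP = 37.5 − 510/42.5 − 14 = 37.5 − 12.0 − 14 = 11.5 cmH2O.
R = 11.5 / 0.7667 = 14.999 cmH2O·s/L.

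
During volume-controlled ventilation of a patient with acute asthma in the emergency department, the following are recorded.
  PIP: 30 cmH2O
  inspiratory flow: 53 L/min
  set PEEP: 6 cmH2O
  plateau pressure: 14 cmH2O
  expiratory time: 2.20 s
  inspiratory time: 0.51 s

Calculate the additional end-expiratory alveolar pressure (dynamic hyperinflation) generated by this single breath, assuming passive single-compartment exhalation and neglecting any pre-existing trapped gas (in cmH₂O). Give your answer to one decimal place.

Flow: 53 L/min ÷ 60 = 0.8833 L/s.
Vt = flow × Ti = 0.8833 L/s × 0.51 s × 1000 mL/L = 450.48 mL.
R = (PIP − Pplat)/V̇ = (30 − 14) / 0.8833 = 16.0/0.8833 = 18.114 cmH2O·s/L.
C = Vt/(Pplat − PEEP) = 450.48 / (14 − 6) = 450.48/8.0 = 56.31 mL/cmH2O.
τ = R × C = 18.114 × 0.05631 L/cmH2O = 1.02 s.
Fraction remaining = e^(−Te/τ) = e^(−2.20/1.02) = 0.1157; trapped volume = 450.48 × 0.1157 = 52.121 mL.
Additional alveolar pressure from trapping ≈ V_trapped / C = 52.121 / 56.31 = 0.9256 cmH2O.

0.9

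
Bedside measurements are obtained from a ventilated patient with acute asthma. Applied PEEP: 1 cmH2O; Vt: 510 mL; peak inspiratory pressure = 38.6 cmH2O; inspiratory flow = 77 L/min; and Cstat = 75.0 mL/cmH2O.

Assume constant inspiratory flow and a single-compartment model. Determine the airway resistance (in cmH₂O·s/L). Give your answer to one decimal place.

Flow: 77 L/min ÷ 60 = 1.2833 L/s.
Equation of motion (constant flow): PIP = Vt/C + R·V̇ + PEEP.
R·V̇ = PIP − Vt/C − PEEP = 38.6 − 510/75.0 − 1 = 38.6 − 6.8 − 1 = 30.8 cmH2O.
R = 30.8 / 1.2833 = 24.001 cmH2O·s/L.

24.0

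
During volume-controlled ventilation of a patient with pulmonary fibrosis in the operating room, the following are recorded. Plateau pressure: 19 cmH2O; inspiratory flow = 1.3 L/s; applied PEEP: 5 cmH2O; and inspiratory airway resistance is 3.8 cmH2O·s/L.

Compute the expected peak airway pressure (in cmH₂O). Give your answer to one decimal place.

PIP = Pplat + Raw × flow = 19 + 3.8 × 1.3 = 19 + 4.94 = 23.94 cmH2O.

23.9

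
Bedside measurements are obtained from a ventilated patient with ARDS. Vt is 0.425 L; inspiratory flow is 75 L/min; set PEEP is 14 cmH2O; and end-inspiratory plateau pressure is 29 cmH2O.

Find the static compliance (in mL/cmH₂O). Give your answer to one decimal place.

Cstat = Vt / (Pplat − PEEP) = 425 / (29 − 14) = 425 / 15.0 = 28.333 mL/cmH2O.

28.3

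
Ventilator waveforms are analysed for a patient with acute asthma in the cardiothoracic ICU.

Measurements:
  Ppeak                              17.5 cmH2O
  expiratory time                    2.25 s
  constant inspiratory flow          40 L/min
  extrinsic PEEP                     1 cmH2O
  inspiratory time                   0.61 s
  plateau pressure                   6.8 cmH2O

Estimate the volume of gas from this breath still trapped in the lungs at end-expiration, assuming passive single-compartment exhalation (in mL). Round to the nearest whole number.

Flow: 40 L/min ÷ 60 = 0.6667 L/s.
Vt = flow × Ti = 0.6667 L/s × 0.61 s × 1000 mL/L = 406.69 mL.
R = (PIP − Pplat)/V̇ = (17.5 − 6.8) / 0.6667 = 10.7/0.6667 = 16.049 cmH2O·s/L.
C = Vt/(Pplat − PEEP) = 406.69 / (6.8 − 1) = 406.69/5.8 = 70.119 mL/cmH2O.
τ = R × C = 16.049 × 0.07012 L/cmH2O = 1.125 s.
Fraction remaining = e^(−Te/τ) = e^(−2.25/1.125) = 0.1353.
Trapped volume = 406.69 × 0.1353 = 55.025 mL.

55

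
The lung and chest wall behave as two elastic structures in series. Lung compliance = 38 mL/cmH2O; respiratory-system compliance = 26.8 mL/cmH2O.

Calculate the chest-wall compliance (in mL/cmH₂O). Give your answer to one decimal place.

1/Ccw = 1/Crs − 1/CL.
1/Ccw = 1/26.8 − 1/38 = 0.011.
Ccw = 90.909 mL/cmH2O.

90.9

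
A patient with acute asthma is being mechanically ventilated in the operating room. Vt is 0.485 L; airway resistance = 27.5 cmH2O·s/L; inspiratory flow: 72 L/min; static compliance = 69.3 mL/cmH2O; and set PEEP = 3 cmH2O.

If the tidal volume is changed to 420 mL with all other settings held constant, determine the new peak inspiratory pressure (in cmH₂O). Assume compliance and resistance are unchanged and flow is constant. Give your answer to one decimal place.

Flow: 72 L/min ÷ 60 = 1.2 L/s.
PIP = Vt/C + R·V̇ + PEEP (constant-flow equation of motion).
Only the elastic term changes: ΔPIP = ΔVt / C = (420 − 485) / 69.3 = -0.938 cmH2O.
Original PIP = 485/69.3 + 27.5×1.2 + 3 = 42.999 cmH2O; new PIP = 42.999 + (-0.938) = 42.061 cmH2O.

42.1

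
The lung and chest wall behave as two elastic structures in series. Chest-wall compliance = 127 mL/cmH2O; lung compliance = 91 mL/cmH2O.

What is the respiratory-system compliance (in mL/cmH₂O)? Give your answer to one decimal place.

Lung and chest wall are elastances in series: 1/Crs = 1/CL + 1/Ccw.
1/Crs = 1/91 + 1/127 = 0.01886.
Crs = 53.022 mL/cmH2O.

53.0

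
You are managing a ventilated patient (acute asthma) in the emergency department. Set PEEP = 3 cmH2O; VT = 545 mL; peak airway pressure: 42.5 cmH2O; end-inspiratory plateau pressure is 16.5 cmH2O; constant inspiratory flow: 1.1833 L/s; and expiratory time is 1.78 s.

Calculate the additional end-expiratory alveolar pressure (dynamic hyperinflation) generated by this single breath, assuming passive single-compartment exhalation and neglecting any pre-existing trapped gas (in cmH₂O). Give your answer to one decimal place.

1.8

R = (PIP − Pplat)/V̇ = (42.5 − 16.5) / 1.1833 = 26.0/1.1833 = 21.972 cmH2O·s/L.
C = Vt/(Pplat − PEEP) = 545.0 / (16.5 − 3) = 545.0/13.5 = 40.37 mL/cmH2O.
τ = R × C = 21.972 × 0.04037 L/cmH2O = 0.887 s.
Fraction remaining = e^(−Te/τ) = e^(−1.78/0.887) = 0.1344; trapped volume = 545.0 × 0.1344 = 73.248 mL.
Additional alveolar pressure from trapping ≈ V_trapped / C = 73.248 / 40.37 = 1.814 cmH2O.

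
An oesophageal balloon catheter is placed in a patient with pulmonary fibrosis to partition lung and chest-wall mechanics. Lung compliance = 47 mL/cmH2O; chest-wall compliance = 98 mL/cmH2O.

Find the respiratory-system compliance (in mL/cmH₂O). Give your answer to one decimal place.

Lung and chest wall are elastances in series: 1/Crs = 1/CL + 1/Ccw.
1/Crs = 1/47 + 1/98 = 0.03148.
Crs = 31.766 mL/cmH2O.

31.8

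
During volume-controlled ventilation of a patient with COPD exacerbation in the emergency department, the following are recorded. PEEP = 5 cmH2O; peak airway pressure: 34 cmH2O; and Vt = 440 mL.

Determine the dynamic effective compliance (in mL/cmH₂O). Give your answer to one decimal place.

15.2

Dynamic compliance = Vt / (PIP − PEEP) = 440 / (34 − 5) = 440 / 29.0 = 15.172 mL/cmH2O.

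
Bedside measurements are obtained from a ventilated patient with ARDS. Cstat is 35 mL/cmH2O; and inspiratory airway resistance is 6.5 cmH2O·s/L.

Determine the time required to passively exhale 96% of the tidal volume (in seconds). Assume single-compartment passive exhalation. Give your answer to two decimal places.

0.73

τ = R × C = 6.5 × 35 mL/cmH2O = 6.5 × 0.035 L/cmH2O = 0.2275 s.
Exhaled fraction f = 1 − e^(−t/τ) → t = −τ·ln(1 − f) = −0.2275·ln(0.04) = 0.7323 s.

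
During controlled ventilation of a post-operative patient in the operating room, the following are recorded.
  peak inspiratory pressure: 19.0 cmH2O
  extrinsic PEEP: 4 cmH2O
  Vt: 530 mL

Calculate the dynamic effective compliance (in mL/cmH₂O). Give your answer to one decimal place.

Dynamic compliance = Vt / (PIP − PEEP) = 530 / (19.0 − 4) = 530 / 15.0 = 35.333 mL/cmH2O.

35.3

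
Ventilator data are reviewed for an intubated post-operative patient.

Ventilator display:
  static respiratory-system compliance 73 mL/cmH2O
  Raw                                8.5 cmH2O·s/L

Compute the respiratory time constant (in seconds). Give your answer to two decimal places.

τ = R × C = 8.5 × 73 mL/cmH2O = 8.5 × 0.073 L/cmH2O = 0.6205 s.

0.62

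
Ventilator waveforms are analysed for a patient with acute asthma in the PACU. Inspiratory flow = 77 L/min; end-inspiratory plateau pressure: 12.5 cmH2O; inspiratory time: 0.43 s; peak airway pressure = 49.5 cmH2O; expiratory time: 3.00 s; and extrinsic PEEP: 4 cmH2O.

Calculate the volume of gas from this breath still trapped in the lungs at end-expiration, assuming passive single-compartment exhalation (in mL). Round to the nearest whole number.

111

Flow: 77 L/min ÷ 60 = 1.2833 L/s.
Vt = flow × Ti = 1.2833 L/s × 0.43 s × 1000 mL/L = 551.82 mL.
R = (PIP − Pplat)/V̇ = (49.5 − 12.5) / 1.2833 = 37.0/1.2833 = 28.832 cmH2O·s/L.
C = Vt/(Pplat − PEEP) = 551.82 / (12.5 − 4) = 551.82/8.5 = 64.92 mL/cmH2O.
τ = R × C = 28.832 × 0.06492 L/cmH2O = 1.872 s.
Fraction remaining = e^(−Te/τ) = e^(−3.00/1.872) = 0.2014.
Trapped volume = 551.82 × 0.2014 = 111.14 mL.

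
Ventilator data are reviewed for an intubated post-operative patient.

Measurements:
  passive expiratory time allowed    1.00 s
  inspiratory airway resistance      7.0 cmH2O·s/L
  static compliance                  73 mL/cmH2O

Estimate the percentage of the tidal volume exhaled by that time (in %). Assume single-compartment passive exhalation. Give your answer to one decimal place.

τ = R × C = 7.0 × 73 mL/cmH2O = 7.0 × 0.073 L/cmH2O = 0.511 s.
Passive exhalation: V(t)/V₀ = e^(−t/τ) = e^(−1.00/0.511) = 0.1413.
Fraction exhaled = 1 − 0.1413 = 0.8587 → 85.87%.

85.9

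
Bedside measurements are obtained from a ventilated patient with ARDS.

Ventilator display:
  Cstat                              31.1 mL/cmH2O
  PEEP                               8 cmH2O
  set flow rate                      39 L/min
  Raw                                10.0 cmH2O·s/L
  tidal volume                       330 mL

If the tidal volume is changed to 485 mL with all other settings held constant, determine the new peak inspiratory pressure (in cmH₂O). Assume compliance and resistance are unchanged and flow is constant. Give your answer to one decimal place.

Flow: 39 L/min ÷ 60 = 0.65 L/s.
PIP = Vt/C + R·V̇ + PEEP (constant-flow equation of motion).
Only the elastic term changes: ΔPIP = ΔVt / C = (485 − 330) / 31.1 = 4.984 cmH2O.
Original PIP = 330/31.1 + 10.0×0.65 + 8 = 25.111 cmH2O; new PIP = 25.111 + (4.984) = 30.095 cmH2O.

30.1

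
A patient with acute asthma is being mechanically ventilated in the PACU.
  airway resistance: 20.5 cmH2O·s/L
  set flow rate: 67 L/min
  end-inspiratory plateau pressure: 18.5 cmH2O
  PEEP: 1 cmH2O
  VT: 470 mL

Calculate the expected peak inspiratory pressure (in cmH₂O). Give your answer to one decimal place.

Flow: 67 L/min ÷ 60 = 1.1167 L/s.
PIP = Pplat + Raw × flow = 18.5 + 20.5 × 1.1167 = 18.5 + 22.892 = 41.392 cmH2O.

41.4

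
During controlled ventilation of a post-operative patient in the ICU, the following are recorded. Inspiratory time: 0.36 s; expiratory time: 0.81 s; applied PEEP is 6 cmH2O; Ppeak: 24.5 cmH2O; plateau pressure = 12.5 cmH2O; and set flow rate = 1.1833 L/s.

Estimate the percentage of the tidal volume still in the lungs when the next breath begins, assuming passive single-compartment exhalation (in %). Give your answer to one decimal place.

29.6

Vt = flow × Ti = 1.1833 L/s × 0.36 s × 1000 mL/L = 425.99 mL.
R = (PIP − Pplat)/V̇ = (24.5 − 12.5) / 1.1833 = 12.0/1.1833 = 10.141 cmH2O·s/L.
C = Vt/(Pplat − PEEP) = 425.99 / (12.5 − 6) = 425.99/6.5 = 65.537 mL/cmH2O.
τ = R × C = 10.141 × 0.06554 L/cmH2O = 0.6646 s.
Fraction remaining at end-expiration = e^(−Te/τ) = e^(−0.81/0.6646) = 0.2956 → 29.56%.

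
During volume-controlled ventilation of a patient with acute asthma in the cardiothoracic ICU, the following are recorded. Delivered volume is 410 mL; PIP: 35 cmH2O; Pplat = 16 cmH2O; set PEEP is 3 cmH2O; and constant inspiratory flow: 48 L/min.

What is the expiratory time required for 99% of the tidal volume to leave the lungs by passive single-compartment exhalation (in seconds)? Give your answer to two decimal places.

3.45

Flow: 48 L/min ÷ 60 = 0.8 L/s.
R = (PIP − Pplat)/V̇ = (35 − 16) / 0.8 = 19.0/0.8 = 23.75 cmH2O·s/L.
C = Vt/(Pplat − PEEP) = 410.0 / (16 − 3) = 410.0/13.0 = 31.538 mL/cmH2O.
τ = R × C = 23.75 × 0.03154 L/cmH2O = 0.7491 s.
t = −τ·ln(1 − 0.99) = −0.7491·ln(0.01) = 3.45 s.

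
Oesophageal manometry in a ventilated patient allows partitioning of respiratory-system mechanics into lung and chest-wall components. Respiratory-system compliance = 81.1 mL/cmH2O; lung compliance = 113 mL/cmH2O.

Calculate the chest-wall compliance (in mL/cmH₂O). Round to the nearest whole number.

287

1/Ccw = 1/Crs − 1/CL.
1/Ccw = 1/81.1 − 1/113 = 0.003481.
Ccw = 287.27 mL/cmH2O.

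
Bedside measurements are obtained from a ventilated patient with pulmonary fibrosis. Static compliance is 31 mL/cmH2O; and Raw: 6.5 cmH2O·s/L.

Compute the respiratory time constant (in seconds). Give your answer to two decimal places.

τ = R × C = 6.5 × 31 mL/cmH2O = 6.5 × 0.031 L/cmH2O = 0.2015 s.

0.20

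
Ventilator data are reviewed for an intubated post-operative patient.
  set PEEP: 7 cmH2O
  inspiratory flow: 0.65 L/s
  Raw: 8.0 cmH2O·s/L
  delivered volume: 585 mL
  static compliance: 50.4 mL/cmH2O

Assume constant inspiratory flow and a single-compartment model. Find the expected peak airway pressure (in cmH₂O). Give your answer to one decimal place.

Equation of motion (constant flow): PIP = Vt/C + R·V̇ + PEEP.
PIP = 585/50.4 + 8.0×0.65 + 7 = 11.607 + 5.2 + 7 = 23.807 cmH2O.

23.8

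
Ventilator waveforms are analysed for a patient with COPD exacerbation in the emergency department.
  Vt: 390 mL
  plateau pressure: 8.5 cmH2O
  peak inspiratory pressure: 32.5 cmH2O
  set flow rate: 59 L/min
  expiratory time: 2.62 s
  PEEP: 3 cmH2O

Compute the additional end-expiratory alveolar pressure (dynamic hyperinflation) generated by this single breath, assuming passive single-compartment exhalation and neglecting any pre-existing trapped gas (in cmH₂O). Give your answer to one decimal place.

1.2

Flow: 59 L/min ÷ 60 = 0.9833 L/s.
R = (PIP − Pplat)/V̇ = (32.5 − 8.5) / 0.9833 = 24.0/0.9833 = 24.408 cmH2O·s/L.
C = Vt/(Pplat − PEEP) = 390.0 / (8.5 − 3) = 390.0/5.5 = 70.909 mL/cmH2O.
τ = R × C = 24.408 × 0.07091 L/cmH2O = 1.731 s.
Fraction remaining = e^(−Te/τ) = e^(−2.62/1.731) = 0.2201; trapped volume = 390.0 × 0.2201 = 85.839 mL.
Additional alveolar pressure from trapping ≈ V_trapped / C = 85.839 / 70.909 = 1.211 cmH2O.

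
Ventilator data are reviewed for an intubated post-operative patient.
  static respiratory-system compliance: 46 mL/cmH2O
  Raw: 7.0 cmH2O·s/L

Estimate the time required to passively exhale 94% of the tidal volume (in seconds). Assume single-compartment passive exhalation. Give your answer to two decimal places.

0.91

τ = R × C = 7.0 × 46 mL/cmH2O = 7.0 × 0.046 L/cmH2O = 0.322 s.
Exhaled fraction f = 1 − e^(−t/τ) → t = −τ·ln(1 − f) = −0.322·ln(0.06) = 0.9059 s.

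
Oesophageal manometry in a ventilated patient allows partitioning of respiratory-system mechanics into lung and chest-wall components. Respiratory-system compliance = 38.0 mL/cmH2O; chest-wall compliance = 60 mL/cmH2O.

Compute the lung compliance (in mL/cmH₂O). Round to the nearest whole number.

104

1/CL = 1/Crs − 1/Ccw.
1/CL = 1/38.0 − 1/60 = 0.009649.
CL = 103.64 mL/cmH2O.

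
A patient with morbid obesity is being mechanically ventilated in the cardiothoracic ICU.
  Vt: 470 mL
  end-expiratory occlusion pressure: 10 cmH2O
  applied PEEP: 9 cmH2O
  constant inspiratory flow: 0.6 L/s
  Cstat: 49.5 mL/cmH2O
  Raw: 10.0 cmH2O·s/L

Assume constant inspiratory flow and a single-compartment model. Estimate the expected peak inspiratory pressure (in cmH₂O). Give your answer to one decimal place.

25.5

Total PEEP = 10 cmH2O (set 9 + intrinsic 1); this is the baseline alveolar pressure.
Equation of motion (constant flow): PIP = Vt/C + R·V̇ + PEEP.
PIP = 470/49.5 + 10.0×0.6 + 10 = 9.495 + 6.0 + 10 = 25.495 cmH2O.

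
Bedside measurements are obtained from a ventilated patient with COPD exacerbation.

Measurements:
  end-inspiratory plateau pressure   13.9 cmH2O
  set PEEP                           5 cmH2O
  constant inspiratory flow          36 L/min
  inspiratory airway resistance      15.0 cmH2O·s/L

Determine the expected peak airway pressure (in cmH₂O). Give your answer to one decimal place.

Flow: 36 L/min ÷ 60 = 0.6 L/s.
PIP = Pplat + Raw × flow = 13.9 + 15.0 × 0.6 = 13.9 + 9.0 = 22.9 cmH2O.

22.9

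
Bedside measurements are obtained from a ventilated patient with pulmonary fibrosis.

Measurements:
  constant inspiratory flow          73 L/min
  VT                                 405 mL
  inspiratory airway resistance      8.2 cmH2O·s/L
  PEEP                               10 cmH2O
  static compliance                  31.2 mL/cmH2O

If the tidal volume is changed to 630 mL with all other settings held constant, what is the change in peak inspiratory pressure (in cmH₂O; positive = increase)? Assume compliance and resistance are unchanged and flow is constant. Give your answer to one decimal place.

PIP = Vt/C + R·V̇ + PEEP (constant-flow equation of motion).
Only the elastic term changes: ΔPIP = ΔVt / C = (630 − 405) / 31.2 = 7.212 cmH2O.

7.2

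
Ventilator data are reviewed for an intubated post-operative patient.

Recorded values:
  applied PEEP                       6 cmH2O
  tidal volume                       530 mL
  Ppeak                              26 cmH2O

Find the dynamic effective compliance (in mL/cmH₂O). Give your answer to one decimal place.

26.5

Dynamic compliance = Vt / (PIP − PEEP) = 530 / (26 − 6) = 530 / 20.0 = 26.5 mL/cmH2O.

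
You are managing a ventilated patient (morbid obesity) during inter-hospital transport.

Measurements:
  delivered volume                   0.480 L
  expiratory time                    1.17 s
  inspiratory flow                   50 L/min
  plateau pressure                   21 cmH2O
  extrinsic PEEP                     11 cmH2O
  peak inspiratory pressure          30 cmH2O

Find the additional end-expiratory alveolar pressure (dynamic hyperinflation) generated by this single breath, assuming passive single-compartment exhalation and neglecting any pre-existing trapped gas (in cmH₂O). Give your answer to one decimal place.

1.0

Flow: 50 L/min ÷ 60 = 0.8333 L/s.
R = (PIP − Pplat)/V̇ = (30 − 21) / 0.8333 = 9.0/0.8333 = 10.8 cmH2O·s/L.
C = Vt/(Pplat − PEEP) = 480.0 / (21 − 11) = 480.0/10.0 = 48.0 mL/cmH2O.
τ = R × C = 10.8 × 0.048 L/cmH2O = 0.5184 s.
Fraction remaining = e^(−Te/τ) = e^(−1.17/0.5184) = 0.1047; trapped volume = 480.0 × 0.1047 = 50.256 mL.
Additional alveolar pressure from trapping ≈ V_trapped / C = 50.256 / 48.0 = 1.047 cmH2O.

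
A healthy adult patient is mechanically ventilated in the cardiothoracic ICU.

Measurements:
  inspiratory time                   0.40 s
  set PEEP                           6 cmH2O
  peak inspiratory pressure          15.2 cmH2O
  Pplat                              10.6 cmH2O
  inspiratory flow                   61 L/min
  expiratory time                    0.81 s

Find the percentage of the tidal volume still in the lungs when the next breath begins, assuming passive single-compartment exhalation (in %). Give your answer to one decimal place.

13.2

Flow: 61 L/min ÷ 60 = 1.0167 L/s.
Vt = flow × Ti = 1.0167 L/s × 0.40 s × 1000 mL/L = 406.68 mL.
R = (PIP − Pplat)/V̇ = (15.2 − 10.6) / 1.0167 = 4.6/1.0167 = 4.524 cmH2O·s/L.
C = Vt/(Pplat − PEEP) = 406.68 / (10.6 − 6) = 406.68/4.6 = 88.409 mL/cmH2O.
τ = R × C = 4.524 × 0.08841 L/cmH2O = 0.4 s.
Fraction remaining at end-expiration = e^(−Te/τ) = e^(−0.81/0.4) = 0.132 → 13.2%.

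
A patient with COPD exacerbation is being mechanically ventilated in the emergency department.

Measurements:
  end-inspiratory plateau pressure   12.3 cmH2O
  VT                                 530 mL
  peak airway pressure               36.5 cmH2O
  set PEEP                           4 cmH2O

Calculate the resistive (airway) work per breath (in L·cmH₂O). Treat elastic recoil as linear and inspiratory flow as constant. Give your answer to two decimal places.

12.83

With constant inspiratory flow the resistive pressure is constant at PIP − Pplat = 36.5 − 12.3 = 24.2 cmH2O, so resistive work = 24.2 × 0.530 = 12.826 L·cmH2O.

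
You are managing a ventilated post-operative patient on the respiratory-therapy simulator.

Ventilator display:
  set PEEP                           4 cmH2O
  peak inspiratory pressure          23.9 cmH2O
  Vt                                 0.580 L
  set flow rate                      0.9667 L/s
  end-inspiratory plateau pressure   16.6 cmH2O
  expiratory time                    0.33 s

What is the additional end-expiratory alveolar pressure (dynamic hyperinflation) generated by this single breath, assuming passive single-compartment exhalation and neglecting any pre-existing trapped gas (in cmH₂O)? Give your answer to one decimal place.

4.9

R = (PIP − Pplat)/V̇ = (23.9 − 16.6) / 0.9667 = 7.3/0.9667 = 7.551 cmH2O·s/L.
C = Vt/(Pplat − PEEP) = 580.0 / (16.6 − 4) = 580.0/12.6 = 46.032 mL/cmH2O.
τ = R × C = 7.551 × 0.04603 L/cmH2O = 0.3476 s.
Fraction remaining = e^(−Te/τ) = e^(−0.33/0.3476) = 0.387; trapped volume = 580.0 × 0.387 = 224.46 mL.
Additional alveolar pressure from trapping ≈ V_trapped / C = 224.46 / 46.032 = 4.876 cmH2O.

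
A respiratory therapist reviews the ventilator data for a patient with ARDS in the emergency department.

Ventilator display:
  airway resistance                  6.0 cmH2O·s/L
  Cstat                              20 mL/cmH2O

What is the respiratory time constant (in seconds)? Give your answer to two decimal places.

0.12

τ = R × C = 6.0 × 20 mL/cmH2O = 6.0 × 0.020 L/cmH2O = 0.12 s.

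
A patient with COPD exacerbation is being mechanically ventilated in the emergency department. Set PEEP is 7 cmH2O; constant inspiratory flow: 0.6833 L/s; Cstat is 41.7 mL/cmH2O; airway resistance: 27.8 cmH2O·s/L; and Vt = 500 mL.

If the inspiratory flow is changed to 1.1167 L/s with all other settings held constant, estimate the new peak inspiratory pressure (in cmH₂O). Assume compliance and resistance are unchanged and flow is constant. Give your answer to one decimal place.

50.0

PIP = Vt/C + R·V̇ + PEEP (constant-flow equation of motion).
Only the resistive term changes: ΔPIP = R × ΔV̇ = 27.8 × (1.1167 − 0.6833) = 27.8 × 0.4334 = 12.049 cmH2O.
Original PIP = 500/41.7 + 27.8×0.6833 + 7 = 37.986 cmH2O; new PIP = 37.986 + (12.049) = 50.035 cmH2O.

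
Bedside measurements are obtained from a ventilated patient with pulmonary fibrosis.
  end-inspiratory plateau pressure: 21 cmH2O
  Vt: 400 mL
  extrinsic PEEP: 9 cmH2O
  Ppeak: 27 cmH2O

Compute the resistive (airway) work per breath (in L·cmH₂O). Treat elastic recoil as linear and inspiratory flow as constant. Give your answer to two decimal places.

2.40

With constant inspiratory flow the resistive pressure is constant at PIP − Pplat = 27 − 21 = 6.0 cmH2O, so resistive work = 6.0 × 0.400 = 2.4 L·cmH2O.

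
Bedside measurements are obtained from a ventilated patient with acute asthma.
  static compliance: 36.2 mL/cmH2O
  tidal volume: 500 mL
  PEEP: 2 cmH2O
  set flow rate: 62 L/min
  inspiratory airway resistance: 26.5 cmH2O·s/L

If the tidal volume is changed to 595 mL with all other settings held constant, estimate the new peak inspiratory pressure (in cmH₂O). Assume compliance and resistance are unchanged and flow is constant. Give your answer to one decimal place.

45.8

Flow: 62 L/min ÷ 60 = 1.0333 L/s.
PIP = Vt/C + R·V̇ + PEEP (constant-flow equation of motion).
Only the elastic term changes: ΔPIP = ΔVt / C = (595 − 500) / 36.2 = 2.624 cmH2O.
Original PIP = 500/36.2 + 26.5×1.0333 + 2 = 43.195 cmH2O; new PIP = 43.195 + (2.624) = 45.819 cmH2O.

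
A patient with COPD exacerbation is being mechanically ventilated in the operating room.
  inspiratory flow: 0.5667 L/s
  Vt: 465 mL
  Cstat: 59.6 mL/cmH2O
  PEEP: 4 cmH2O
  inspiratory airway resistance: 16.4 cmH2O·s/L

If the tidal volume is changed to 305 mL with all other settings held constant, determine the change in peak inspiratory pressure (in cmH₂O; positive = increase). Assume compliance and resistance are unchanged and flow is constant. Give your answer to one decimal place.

-2.7

PIP = Vt/C + R·V̇ + PEEP (constant-flow equation of motion).
Only the elastic term changes: ΔPIP = ΔVt / C = (305 − 465) / 59.6 = -2.685 cmH2O.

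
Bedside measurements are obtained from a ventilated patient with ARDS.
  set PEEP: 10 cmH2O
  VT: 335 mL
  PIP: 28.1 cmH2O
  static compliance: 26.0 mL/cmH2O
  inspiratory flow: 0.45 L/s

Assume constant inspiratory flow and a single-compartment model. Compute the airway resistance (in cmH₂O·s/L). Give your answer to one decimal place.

Equation of motion (constant flow): PIP = Vt/C + R·V̇ + PEEP.
R·V̇ = PIP − Vt/C − PEEP = 28.1 − 335/26.0 − 10 = 28.1 − 12.885 − 10 = 5.215 cmH2O.
R = 5.215 / 0.45 = 11.589 cmH2O·s/L.

11.6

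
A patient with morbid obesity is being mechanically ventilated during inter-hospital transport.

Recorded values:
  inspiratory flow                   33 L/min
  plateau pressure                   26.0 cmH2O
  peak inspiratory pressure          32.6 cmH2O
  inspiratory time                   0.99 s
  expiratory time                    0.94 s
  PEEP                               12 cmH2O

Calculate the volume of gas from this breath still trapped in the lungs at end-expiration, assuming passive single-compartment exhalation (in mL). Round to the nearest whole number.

73

Flow: 33 L/min ÷ 60 = 0.55 L/s.
Vt = flow × Ti = 0.55 L/s × 0.99 s × 1000 mL/L = 544.5 mL.
R = (PIP − Pplat)/V̇ = (32.6 − 26.0) / 0.55 = 6.6/0.55 = 12.0 cmH2O·s/L.
C = Vt/(Pplat − PEEP) = 544.5 / (26.0 − 12) = 544.5/14.0 = 38.893 mL/cmH2O.
τ = R × C = 12.0 × 0.03889 L/cmH2O = 0.4667 s.
Fraction remaining = e^(−Te/τ) = e^(−0.94/0.4667) = 0.1334.
Trapped volume = 544.5 × 0.1334 = 72.636 mL.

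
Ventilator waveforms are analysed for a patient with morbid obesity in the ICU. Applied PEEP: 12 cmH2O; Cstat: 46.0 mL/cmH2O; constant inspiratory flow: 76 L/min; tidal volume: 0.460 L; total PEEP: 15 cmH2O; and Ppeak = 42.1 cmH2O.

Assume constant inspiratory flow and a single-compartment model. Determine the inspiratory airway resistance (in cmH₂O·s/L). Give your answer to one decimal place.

13.5

Flow: 76 L/min ÷ 60 = 1.2667 L/s.
Total PEEP = 15 cmH2O (set 12 + intrinsic 3); this is the baseline alveolar pressure.
Equation of motion (constant flow): PIP = Vt/C + R·V̇ + PEEP.
R·V̇ = PIP − Vt/C − PEEP = 42.1 − 460/46.0 − 15 = 42.1 − 10.0 − 15 = 17.1 cmH2O.
R = 17.1 / 1.2667 = 13.5 cmH2O·s/L.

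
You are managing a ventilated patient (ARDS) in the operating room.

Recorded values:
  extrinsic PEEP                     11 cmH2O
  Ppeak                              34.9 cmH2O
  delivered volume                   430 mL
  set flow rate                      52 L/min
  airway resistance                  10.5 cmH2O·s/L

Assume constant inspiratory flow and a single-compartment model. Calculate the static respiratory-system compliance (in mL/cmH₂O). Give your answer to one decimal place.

29.1

Flow: 52 L/min ÷ 60 = 0.8667 L/s.
Equation of motion (constant flow): PIP = Vt/C + R·V̇ + PEEP.
Vt/C = PIP − R·V̇ − PEEP = 34.9 − 10.5×0.8667 − 11 = 34.9 − 9.1 − 11 = 14.8 cmH2O.
C = Vt / 14.8 = 430 / 14.8 = 29.054 mL/cmH2O.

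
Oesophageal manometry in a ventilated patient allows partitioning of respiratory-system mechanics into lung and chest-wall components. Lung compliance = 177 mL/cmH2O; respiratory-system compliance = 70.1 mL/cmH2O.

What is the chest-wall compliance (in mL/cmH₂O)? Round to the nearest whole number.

1/Ccw = 1/Crs − 1/CL.
1/Ccw = 1/70.1 − 1/177 = 0.008616.
Ccw = 116.06 mL/cmH2O.

116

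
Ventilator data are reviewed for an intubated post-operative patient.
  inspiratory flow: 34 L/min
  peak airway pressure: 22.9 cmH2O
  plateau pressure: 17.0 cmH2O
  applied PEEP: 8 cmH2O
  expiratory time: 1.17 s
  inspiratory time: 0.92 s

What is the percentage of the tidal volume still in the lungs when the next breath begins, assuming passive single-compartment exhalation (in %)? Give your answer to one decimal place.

14.4

Flow: 34 L/min ÷ 60 = 0.5667 L/s.
Vt = flow × Ti = 0.5667 L/s × 0.92 s × 1000 mL/L = 521.36 mL.
R = (PIP − Pplat)/V̇ = (22.9 − 17.0) / 0.5667 = 5.9/0.5667 = 10.411 cmH2O·s/L.
C = Vt/(Pplat − PEEP) = 521.36 / (17.0 − 8) = 521.36/9.0 = 57.929 mL/cmH2O.
τ = R × C = 10.411 × 0.05793 L/cmH2O = 0.6031 s.
Fraction remaining at end-expiration = e^(−Te/τ) = e^(−1.17/0.6031) = 0.1437 → 14.37%.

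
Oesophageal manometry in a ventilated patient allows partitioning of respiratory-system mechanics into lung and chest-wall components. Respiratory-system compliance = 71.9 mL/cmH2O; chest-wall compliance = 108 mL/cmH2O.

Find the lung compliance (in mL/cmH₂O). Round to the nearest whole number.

215

1/CL = 1/Crs − 1/Ccw.
1/CL = 1/71.9 − 1/108 = 0.004649.
CL = 215.1 mL/cmH2O.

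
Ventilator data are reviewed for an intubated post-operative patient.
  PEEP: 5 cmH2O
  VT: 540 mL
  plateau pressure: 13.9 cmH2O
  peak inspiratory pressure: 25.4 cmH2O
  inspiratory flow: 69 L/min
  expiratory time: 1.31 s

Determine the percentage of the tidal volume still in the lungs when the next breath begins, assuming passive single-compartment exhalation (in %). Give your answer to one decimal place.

11.5

Flow: 69 L/min ÷ 60 = 1.15 L/s.
R = (PIP − Pplat)/V̇ = (25.4 − 13.9) / 1.15 = 11.5/1.15 = 10.0 cmH2O·s/L.
C = Vt/(Pplat − PEEP) = 540.0 / (13.9 − 5) = 540.0/8.9 = 60.674 mL/cmH2O.
τ = R × C = 10.0 × 0.06067 L/cmH2O = 0.6067 s.
Fraction remaining at end-expiration = e^(−Te/τ) = e^(−1.31/0.6067) = 0.1154 → 11.54%.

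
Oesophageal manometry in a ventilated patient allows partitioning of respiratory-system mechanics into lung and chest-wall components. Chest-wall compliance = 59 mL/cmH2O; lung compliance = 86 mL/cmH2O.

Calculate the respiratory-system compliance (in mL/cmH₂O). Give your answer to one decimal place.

35.0

Lung and chest wall are elastances in series: 1/Crs = 1/CL + 1/Ccw.
1/Crs = 1/86 + 1/59 = 0.02858.
Crs = 34.99 mL/cmH2O.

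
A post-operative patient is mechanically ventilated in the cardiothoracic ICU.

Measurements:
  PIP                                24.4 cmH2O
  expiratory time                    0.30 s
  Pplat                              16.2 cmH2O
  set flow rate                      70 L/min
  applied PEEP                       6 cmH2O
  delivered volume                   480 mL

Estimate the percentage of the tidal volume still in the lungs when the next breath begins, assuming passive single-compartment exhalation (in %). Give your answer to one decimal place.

Flow: 70 L/min ÷ 60 = 1.1667 L/s.
R = (PIP − Pplat)/V̇ = (24.4 − 16.2) / 1.1667 = 8.2/1.1667 = 7.028 cmH2O·s/L.
C = Vt/(Pplat − PEEP) = 480.0 / (16.2 − 6) = 480.0/10.2 = 47.059 mL/cmH2O.
τ = R × C = 7.028 × 0.04706 L/cmH2O = 0.3307 s.
Fraction remaining at end-expiration = e^(−Te/τ) = e^(−0.30/0.3307) = 0.4037 → 40.37%.

40.4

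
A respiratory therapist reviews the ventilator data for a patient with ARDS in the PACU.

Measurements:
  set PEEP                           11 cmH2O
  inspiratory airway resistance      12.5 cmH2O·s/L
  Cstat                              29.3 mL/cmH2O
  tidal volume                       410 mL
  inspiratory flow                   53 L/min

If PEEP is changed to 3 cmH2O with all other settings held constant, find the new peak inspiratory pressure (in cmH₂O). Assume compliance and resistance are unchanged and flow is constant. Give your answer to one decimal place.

28.0

Flow: 53 L/min ÷ 60 = 0.8833 L/s.
PIP = Vt/C + R·V̇ + PEEP (constant-flow equation of motion).
Only the baseline term changes: ΔPIP = ΔPEEP = 3 − 11 = -8.0 cmH2O.
Original PIP = 410/29.3 + 12.5×0.8833 + 11 = 36.034 cmH2O; new PIP = 36.034 + (-8.0) = 28.034 cmH2O.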